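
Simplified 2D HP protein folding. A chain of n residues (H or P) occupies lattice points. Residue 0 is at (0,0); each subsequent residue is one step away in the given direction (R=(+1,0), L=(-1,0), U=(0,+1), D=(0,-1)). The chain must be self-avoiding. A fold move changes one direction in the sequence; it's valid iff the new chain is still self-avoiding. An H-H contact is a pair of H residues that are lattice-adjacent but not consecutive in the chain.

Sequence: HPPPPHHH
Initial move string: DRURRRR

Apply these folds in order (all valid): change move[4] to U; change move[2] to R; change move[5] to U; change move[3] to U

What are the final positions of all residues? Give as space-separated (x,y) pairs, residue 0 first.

Initial moves: DRURRRR
Fold: move[4]->U => DRURURR (positions: [(0, 0), (0, -1), (1, -1), (1, 0), (2, 0), (2, 1), (3, 1), (4, 1)])
Fold: move[2]->R => DRRRURR (positions: [(0, 0), (0, -1), (1, -1), (2, -1), (3, -1), (3, 0), (4, 0), (5, 0)])
Fold: move[5]->U => DRRRUUR (positions: [(0, 0), (0, -1), (1, -1), (2, -1), (3, -1), (3, 0), (3, 1), (4, 1)])
Fold: move[3]->U => DRRUUUR (positions: [(0, 0), (0, -1), (1, -1), (2, -1), (2, 0), (2, 1), (2, 2), (3, 2)])

Answer: (0,0) (0,-1) (1,-1) (2,-1) (2,0) (2,1) (2,2) (3,2)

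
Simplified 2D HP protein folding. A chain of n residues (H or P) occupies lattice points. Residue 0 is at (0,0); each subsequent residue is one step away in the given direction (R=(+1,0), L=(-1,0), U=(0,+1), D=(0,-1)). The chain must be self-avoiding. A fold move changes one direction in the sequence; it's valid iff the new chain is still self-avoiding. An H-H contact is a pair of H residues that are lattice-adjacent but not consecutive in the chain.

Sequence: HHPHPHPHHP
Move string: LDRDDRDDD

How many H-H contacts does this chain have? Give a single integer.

Positions: [(0, 0), (-1, 0), (-1, -1), (0, -1), (0, -2), (0, -3), (1, -3), (1, -4), (1, -5), (1, -6)]
H-H contact: residue 0 @(0,0) - residue 3 @(0, -1)

Answer: 1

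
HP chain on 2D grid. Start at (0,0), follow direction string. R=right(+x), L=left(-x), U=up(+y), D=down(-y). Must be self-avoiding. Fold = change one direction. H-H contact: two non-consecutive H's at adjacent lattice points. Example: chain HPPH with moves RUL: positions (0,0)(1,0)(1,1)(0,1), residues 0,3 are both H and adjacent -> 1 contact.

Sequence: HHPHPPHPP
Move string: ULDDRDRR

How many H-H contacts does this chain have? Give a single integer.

Answer: 1

Derivation:
Positions: [(0, 0), (0, 1), (-1, 1), (-1, 0), (-1, -1), (0, -1), (0, -2), (1, -2), (2, -2)]
H-H contact: residue 0 @(0,0) - residue 3 @(-1, 0)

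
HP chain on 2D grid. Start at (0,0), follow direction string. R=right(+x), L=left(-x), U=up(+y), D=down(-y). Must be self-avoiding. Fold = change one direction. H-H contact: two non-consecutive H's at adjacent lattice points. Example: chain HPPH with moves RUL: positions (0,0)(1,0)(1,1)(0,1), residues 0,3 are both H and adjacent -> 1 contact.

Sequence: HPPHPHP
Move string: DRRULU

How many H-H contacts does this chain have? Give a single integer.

Answer: 1

Derivation:
Positions: [(0, 0), (0, -1), (1, -1), (2, -1), (2, 0), (1, 0), (1, 1)]
H-H contact: residue 0 @(0,0) - residue 5 @(1, 0)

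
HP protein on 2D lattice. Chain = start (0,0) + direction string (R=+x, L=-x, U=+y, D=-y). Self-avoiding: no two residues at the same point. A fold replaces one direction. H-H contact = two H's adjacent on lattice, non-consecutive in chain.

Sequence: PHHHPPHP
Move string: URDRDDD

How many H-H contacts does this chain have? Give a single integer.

Answer: 0

Derivation:
Positions: [(0, 0), (0, 1), (1, 1), (1, 0), (2, 0), (2, -1), (2, -2), (2, -3)]
No H-H contacts found.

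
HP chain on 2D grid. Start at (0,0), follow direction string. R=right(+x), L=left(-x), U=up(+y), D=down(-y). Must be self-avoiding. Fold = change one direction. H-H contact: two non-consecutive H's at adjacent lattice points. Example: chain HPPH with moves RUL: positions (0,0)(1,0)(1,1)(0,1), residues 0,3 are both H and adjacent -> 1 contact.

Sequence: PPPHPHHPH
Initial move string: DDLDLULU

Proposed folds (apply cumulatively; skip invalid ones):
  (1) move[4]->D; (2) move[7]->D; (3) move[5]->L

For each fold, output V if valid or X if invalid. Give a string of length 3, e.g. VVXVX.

Initial: DDLDLULU -> [(0, 0), (0, -1), (0, -2), (-1, -2), (-1, -3), (-2, -3), (-2, -2), (-3, -2), (-3, -1)]
Fold 1: move[4]->D => DDLDDULU INVALID (collision), skipped
Fold 2: move[7]->D => DDLDLULD VALID
Fold 3: move[5]->L => DDLDLLLD VALID

Answer: XVV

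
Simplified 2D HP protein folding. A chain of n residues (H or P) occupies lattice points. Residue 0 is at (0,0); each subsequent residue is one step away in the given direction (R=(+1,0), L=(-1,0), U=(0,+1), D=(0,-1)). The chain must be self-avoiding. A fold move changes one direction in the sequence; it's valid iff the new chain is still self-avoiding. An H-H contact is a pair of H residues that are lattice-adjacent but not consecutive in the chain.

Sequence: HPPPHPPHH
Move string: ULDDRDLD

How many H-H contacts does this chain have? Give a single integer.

Positions: [(0, 0), (0, 1), (-1, 1), (-1, 0), (-1, -1), (0, -1), (0, -2), (-1, -2), (-1, -3)]
H-H contact: residue 4 @(-1,-1) - residue 7 @(-1, -2)

Answer: 1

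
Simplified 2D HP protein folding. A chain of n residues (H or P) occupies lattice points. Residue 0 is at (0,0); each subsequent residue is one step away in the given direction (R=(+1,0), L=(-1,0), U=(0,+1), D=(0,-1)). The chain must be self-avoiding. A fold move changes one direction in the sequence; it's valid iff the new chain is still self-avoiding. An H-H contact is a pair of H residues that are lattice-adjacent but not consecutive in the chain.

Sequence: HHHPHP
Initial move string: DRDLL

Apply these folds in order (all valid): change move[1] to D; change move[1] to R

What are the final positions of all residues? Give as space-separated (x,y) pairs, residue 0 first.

Initial moves: DRDLL
Fold: move[1]->D => DDDLL (positions: [(0, 0), (0, -1), (0, -2), (0, -3), (-1, -3), (-2, -3)])
Fold: move[1]->R => DRDLL (positions: [(0, 0), (0, -1), (1, -1), (1, -2), (0, -2), (-1, -2)])

Answer: (0,0) (0,-1) (1,-1) (1,-2) (0,-2) (-1,-2)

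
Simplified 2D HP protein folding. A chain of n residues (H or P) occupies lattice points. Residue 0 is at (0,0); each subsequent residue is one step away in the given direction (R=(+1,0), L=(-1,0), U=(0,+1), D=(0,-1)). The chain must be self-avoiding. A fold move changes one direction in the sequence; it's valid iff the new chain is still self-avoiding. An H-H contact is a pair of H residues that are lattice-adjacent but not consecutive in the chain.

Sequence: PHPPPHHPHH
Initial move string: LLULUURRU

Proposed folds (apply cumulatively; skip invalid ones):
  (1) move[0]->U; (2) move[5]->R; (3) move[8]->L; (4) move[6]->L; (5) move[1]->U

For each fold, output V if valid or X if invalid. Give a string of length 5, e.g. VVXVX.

Answer: VVXXV

Derivation:
Initial: LLULUURRU -> [(0, 0), (-1, 0), (-2, 0), (-2, 1), (-3, 1), (-3, 2), (-3, 3), (-2, 3), (-1, 3), (-1, 4)]
Fold 1: move[0]->U => ULULUURRU VALID
Fold 2: move[5]->R => ULULURRRU VALID
Fold 3: move[8]->L => ULULURRRL INVALID (collision), skipped
Fold 4: move[6]->L => ULULURLRU INVALID (collision), skipped
Fold 5: move[1]->U => UUULURRRU VALID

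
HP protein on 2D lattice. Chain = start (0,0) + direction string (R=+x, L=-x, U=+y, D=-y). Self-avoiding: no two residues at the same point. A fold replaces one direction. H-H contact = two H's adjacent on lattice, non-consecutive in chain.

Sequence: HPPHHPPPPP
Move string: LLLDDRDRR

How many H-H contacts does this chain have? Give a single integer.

Answer: 0

Derivation:
Positions: [(0, 0), (-1, 0), (-2, 0), (-3, 0), (-3, -1), (-3, -2), (-2, -2), (-2, -3), (-1, -3), (0, -3)]
No H-H contacts found.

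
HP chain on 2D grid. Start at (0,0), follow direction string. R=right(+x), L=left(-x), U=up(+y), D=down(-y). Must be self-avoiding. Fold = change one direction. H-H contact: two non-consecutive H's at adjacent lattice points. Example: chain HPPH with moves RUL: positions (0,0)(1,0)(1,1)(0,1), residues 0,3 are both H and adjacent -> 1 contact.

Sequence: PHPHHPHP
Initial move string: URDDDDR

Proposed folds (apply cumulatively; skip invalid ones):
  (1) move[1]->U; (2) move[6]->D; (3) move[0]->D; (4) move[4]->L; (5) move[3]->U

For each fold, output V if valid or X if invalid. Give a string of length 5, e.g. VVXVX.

Initial: URDDDDR -> [(0, 0), (0, 1), (1, 1), (1, 0), (1, -1), (1, -2), (1, -3), (2, -3)]
Fold 1: move[1]->U => UUDDDDR INVALID (collision), skipped
Fold 2: move[6]->D => URDDDDD VALID
Fold 3: move[0]->D => DRDDDDD VALID
Fold 4: move[4]->L => DRDDLDD VALID
Fold 5: move[3]->U => DRDULDD INVALID (collision), skipped

Answer: XVVVX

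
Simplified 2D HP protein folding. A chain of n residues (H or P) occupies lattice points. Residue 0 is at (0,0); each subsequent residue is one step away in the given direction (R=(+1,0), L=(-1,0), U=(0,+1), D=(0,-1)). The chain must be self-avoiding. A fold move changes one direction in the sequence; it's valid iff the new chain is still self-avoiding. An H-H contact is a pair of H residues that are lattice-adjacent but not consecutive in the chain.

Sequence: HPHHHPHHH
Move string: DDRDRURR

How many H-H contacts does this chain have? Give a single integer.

Answer: 1

Derivation:
Positions: [(0, 0), (0, -1), (0, -2), (1, -2), (1, -3), (2, -3), (2, -2), (3, -2), (4, -2)]
H-H contact: residue 3 @(1,-2) - residue 6 @(2, -2)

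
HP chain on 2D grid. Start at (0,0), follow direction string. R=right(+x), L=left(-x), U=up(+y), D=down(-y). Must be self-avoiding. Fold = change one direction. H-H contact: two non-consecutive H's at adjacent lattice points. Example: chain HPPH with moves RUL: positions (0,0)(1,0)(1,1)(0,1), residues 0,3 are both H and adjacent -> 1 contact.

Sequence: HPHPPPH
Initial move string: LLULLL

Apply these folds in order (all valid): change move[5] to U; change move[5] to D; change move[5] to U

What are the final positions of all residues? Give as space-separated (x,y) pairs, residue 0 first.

Initial moves: LLULLL
Fold: move[5]->U => LLULLU (positions: [(0, 0), (-1, 0), (-2, 0), (-2, 1), (-3, 1), (-4, 1), (-4, 2)])
Fold: move[5]->D => LLULLD (positions: [(0, 0), (-1, 0), (-2, 0), (-2, 1), (-3, 1), (-4, 1), (-4, 0)])
Fold: move[5]->U => LLULLU (positions: [(0, 0), (-1, 0), (-2, 0), (-2, 1), (-3, 1), (-4, 1), (-4, 2)])

Answer: (0,0) (-1,0) (-2,0) (-2,1) (-3,1) (-4,1) (-4,2)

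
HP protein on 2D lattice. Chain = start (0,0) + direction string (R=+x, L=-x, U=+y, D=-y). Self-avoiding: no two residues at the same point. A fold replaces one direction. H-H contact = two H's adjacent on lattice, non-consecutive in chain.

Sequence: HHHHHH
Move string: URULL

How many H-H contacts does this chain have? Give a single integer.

Answer: 1

Derivation:
Positions: [(0, 0), (0, 1), (1, 1), (1, 2), (0, 2), (-1, 2)]
H-H contact: residue 1 @(0,1) - residue 4 @(0, 2)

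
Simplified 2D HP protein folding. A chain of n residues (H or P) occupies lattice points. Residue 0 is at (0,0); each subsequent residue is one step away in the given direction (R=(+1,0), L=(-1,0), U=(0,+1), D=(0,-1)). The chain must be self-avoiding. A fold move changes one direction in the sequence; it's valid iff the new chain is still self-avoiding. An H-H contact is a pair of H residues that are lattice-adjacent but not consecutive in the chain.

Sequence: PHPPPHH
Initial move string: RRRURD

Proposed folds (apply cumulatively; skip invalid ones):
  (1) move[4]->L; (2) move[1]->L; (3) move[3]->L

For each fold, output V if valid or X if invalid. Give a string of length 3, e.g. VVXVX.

Answer: XXX

Derivation:
Initial: RRRURD -> [(0, 0), (1, 0), (2, 0), (3, 0), (3, 1), (4, 1), (4, 0)]
Fold 1: move[4]->L => RRRULD INVALID (collision), skipped
Fold 2: move[1]->L => RLRURD INVALID (collision), skipped
Fold 3: move[3]->L => RRRLRD INVALID (collision), skipped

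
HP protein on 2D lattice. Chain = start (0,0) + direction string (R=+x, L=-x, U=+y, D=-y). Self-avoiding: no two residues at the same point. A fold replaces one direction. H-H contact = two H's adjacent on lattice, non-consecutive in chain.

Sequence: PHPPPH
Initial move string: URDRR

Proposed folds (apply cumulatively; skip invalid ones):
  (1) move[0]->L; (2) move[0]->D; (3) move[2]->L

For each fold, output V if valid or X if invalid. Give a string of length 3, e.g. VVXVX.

Initial: URDRR -> [(0, 0), (0, 1), (1, 1), (1, 0), (2, 0), (3, 0)]
Fold 1: move[0]->L => LRDRR INVALID (collision), skipped
Fold 2: move[0]->D => DRDRR VALID
Fold 3: move[2]->L => DRLRR INVALID (collision), skipped

Answer: XVX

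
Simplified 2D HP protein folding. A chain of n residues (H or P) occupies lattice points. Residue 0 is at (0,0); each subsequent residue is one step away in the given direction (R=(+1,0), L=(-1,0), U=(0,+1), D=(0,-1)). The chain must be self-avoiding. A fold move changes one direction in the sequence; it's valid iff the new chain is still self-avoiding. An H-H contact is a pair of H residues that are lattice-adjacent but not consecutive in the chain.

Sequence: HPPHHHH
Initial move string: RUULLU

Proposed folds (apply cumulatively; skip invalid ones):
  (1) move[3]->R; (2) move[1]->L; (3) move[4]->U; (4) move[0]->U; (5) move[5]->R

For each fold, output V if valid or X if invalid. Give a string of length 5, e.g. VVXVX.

Initial: RUULLU -> [(0, 0), (1, 0), (1, 1), (1, 2), (0, 2), (-1, 2), (-1, 3)]
Fold 1: move[3]->R => RUURLU INVALID (collision), skipped
Fold 2: move[1]->L => RLULLU INVALID (collision), skipped
Fold 3: move[4]->U => RUULUU VALID
Fold 4: move[0]->U => UUULUU VALID
Fold 5: move[5]->R => UUULUR VALID

Answer: XXVVV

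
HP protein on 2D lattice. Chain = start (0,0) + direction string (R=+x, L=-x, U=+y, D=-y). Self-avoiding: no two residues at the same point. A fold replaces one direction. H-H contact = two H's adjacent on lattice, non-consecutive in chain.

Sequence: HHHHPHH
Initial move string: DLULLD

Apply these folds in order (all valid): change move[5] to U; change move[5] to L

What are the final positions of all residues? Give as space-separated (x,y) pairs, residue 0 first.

Answer: (0,0) (0,-1) (-1,-1) (-1,0) (-2,0) (-3,0) (-4,0)

Derivation:
Initial moves: DLULLD
Fold: move[5]->U => DLULLU (positions: [(0, 0), (0, -1), (-1, -1), (-1, 0), (-2, 0), (-3, 0), (-3, 1)])
Fold: move[5]->L => DLULLL (positions: [(0, 0), (0, -1), (-1, -1), (-1, 0), (-2, 0), (-3, 0), (-4, 0)])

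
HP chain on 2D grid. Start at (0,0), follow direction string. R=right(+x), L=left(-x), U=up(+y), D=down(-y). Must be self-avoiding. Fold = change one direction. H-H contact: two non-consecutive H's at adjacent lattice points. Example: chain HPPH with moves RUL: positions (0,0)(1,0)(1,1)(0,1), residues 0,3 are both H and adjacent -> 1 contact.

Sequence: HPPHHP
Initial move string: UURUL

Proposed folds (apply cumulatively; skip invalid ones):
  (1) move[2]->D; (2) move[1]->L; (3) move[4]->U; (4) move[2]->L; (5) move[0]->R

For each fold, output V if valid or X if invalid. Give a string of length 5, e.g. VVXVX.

Answer: XXVVV

Derivation:
Initial: UURUL -> [(0, 0), (0, 1), (0, 2), (1, 2), (1, 3), (0, 3)]
Fold 1: move[2]->D => UUDUL INVALID (collision), skipped
Fold 2: move[1]->L => ULRUL INVALID (collision), skipped
Fold 3: move[4]->U => UURUU VALID
Fold 4: move[2]->L => UULUU VALID
Fold 5: move[0]->R => RULUU VALID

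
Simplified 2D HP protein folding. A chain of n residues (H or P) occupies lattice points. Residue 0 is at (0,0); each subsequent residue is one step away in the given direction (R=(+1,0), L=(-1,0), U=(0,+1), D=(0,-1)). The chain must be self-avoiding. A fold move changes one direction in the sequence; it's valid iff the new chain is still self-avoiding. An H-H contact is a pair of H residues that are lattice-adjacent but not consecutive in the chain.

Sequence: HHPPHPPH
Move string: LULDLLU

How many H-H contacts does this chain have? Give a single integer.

Positions: [(0, 0), (-1, 0), (-1, 1), (-2, 1), (-2, 0), (-3, 0), (-4, 0), (-4, 1)]
H-H contact: residue 1 @(-1,0) - residue 4 @(-2, 0)

Answer: 1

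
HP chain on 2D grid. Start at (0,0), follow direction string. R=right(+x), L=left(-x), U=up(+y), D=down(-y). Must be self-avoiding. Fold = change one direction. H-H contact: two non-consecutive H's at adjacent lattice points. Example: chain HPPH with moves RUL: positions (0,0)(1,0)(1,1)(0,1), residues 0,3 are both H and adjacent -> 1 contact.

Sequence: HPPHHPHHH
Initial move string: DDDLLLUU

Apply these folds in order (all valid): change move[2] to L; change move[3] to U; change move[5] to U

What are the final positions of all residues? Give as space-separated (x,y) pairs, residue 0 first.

Initial moves: DDDLLLUU
Fold: move[2]->L => DDLLLLUU (positions: [(0, 0), (0, -1), (0, -2), (-1, -2), (-2, -2), (-3, -2), (-4, -2), (-4, -1), (-4, 0)])
Fold: move[3]->U => DDLULLUU (positions: [(0, 0), (0, -1), (0, -2), (-1, -2), (-1, -1), (-2, -1), (-3, -1), (-3, 0), (-3, 1)])
Fold: move[5]->U => DDLULUUU (positions: [(0, 0), (0, -1), (0, -2), (-1, -2), (-1, -1), (-2, -1), (-2, 0), (-2, 1), (-2, 2)])

Answer: (0,0) (0,-1) (0,-2) (-1,-2) (-1,-1) (-2,-1) (-2,0) (-2,1) (-2,2)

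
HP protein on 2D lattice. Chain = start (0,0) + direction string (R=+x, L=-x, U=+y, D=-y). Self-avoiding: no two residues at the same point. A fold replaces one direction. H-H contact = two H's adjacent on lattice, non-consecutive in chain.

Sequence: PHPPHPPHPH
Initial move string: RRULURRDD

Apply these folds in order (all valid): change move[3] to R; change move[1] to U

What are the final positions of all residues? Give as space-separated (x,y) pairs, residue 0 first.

Initial moves: RRULURRDD
Fold: move[3]->R => RRURURRDD (positions: [(0, 0), (1, 0), (2, 0), (2, 1), (3, 1), (3, 2), (4, 2), (5, 2), (5, 1), (5, 0)])
Fold: move[1]->U => RUURURRDD (positions: [(0, 0), (1, 0), (1, 1), (1, 2), (2, 2), (2, 3), (3, 3), (4, 3), (4, 2), (4, 1)])

Answer: (0,0) (1,0) (1,1) (1,2) (2,2) (2,3) (3,3) (4,3) (4,2) (4,1)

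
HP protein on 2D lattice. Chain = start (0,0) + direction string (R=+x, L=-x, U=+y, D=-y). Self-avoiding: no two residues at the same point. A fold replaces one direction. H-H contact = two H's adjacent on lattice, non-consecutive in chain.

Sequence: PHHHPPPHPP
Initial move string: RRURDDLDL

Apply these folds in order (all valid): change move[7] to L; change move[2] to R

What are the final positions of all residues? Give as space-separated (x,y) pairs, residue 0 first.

Initial moves: RRURDDLDL
Fold: move[7]->L => RRURDDLLL (positions: [(0, 0), (1, 0), (2, 0), (2, 1), (3, 1), (3, 0), (3, -1), (2, -1), (1, -1), (0, -1)])
Fold: move[2]->R => RRRRDDLLL (positions: [(0, 0), (1, 0), (2, 0), (3, 0), (4, 0), (4, -1), (4, -2), (3, -2), (2, -2), (1, -2)])

Answer: (0,0) (1,0) (2,0) (3,0) (4,0) (4,-1) (4,-2) (3,-2) (2,-2) (1,-2)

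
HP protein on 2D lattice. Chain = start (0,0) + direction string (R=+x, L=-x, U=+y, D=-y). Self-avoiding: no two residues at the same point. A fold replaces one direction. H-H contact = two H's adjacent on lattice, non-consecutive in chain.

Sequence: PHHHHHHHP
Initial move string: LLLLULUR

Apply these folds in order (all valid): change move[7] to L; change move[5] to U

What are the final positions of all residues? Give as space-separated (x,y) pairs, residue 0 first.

Answer: (0,0) (-1,0) (-2,0) (-3,0) (-4,0) (-4,1) (-4,2) (-4,3) (-5,3)

Derivation:
Initial moves: LLLLULUR
Fold: move[7]->L => LLLLULUL (positions: [(0, 0), (-1, 0), (-2, 0), (-3, 0), (-4, 0), (-4, 1), (-5, 1), (-5, 2), (-6, 2)])
Fold: move[5]->U => LLLLUUUL (positions: [(0, 0), (-1, 0), (-2, 0), (-3, 0), (-4, 0), (-4, 1), (-4, 2), (-4, 3), (-5, 3)])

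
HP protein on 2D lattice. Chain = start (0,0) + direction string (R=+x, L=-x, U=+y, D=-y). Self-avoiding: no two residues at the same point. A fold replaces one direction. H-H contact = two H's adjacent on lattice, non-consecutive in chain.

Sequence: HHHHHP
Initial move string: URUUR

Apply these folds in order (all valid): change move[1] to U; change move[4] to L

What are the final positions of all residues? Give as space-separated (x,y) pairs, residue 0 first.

Initial moves: URUUR
Fold: move[1]->U => UUUUR (positions: [(0, 0), (0, 1), (0, 2), (0, 3), (0, 4), (1, 4)])
Fold: move[4]->L => UUUUL (positions: [(0, 0), (0, 1), (0, 2), (0, 3), (0, 4), (-1, 4)])

Answer: (0,0) (0,1) (0,2) (0,3) (0,4) (-1,4)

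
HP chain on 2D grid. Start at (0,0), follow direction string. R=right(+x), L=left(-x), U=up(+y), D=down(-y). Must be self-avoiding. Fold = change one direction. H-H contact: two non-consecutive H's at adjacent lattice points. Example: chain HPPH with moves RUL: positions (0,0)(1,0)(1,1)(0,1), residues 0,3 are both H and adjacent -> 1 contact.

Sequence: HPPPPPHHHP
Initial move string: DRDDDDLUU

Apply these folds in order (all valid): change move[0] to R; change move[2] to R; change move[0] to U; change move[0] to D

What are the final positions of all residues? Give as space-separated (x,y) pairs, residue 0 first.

Initial moves: DRDDDDLUU
Fold: move[0]->R => RRDDDDLUU (positions: [(0, 0), (1, 0), (2, 0), (2, -1), (2, -2), (2, -3), (2, -4), (1, -4), (1, -3), (1, -2)])
Fold: move[2]->R => RRRDDDLUU (positions: [(0, 0), (1, 0), (2, 0), (3, 0), (3, -1), (3, -2), (3, -3), (2, -3), (2, -2), (2, -1)])
Fold: move[0]->U => URRDDDLUU (positions: [(0, 0), (0, 1), (1, 1), (2, 1), (2, 0), (2, -1), (2, -2), (1, -2), (1, -1), (1, 0)])
Fold: move[0]->D => DRRDDDLUU (positions: [(0, 0), (0, -1), (1, -1), (2, -1), (2, -2), (2, -3), (2, -4), (1, -4), (1, -3), (1, -2)])

Answer: (0,0) (0,-1) (1,-1) (2,-1) (2,-2) (2,-3) (2,-4) (1,-4) (1,-3) (1,-2)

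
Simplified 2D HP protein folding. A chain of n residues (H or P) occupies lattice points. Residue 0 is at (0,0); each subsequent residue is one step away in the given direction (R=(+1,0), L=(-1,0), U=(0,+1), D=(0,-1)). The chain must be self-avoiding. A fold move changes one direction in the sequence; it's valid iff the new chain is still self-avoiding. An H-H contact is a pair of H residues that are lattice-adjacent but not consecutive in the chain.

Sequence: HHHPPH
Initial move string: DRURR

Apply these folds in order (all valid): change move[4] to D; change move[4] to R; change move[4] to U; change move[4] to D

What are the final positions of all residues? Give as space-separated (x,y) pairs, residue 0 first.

Answer: (0,0) (0,-1) (1,-1) (1,0) (2,0) (2,-1)

Derivation:
Initial moves: DRURR
Fold: move[4]->D => DRURD (positions: [(0, 0), (0, -1), (1, -1), (1, 0), (2, 0), (2, -1)])
Fold: move[4]->R => DRURR (positions: [(0, 0), (0, -1), (1, -1), (1, 0), (2, 0), (3, 0)])
Fold: move[4]->U => DRURU (positions: [(0, 0), (0, -1), (1, -1), (1, 0), (2, 0), (2, 1)])
Fold: move[4]->D => DRURD (positions: [(0, 0), (0, -1), (1, -1), (1, 0), (2, 0), (2, -1)])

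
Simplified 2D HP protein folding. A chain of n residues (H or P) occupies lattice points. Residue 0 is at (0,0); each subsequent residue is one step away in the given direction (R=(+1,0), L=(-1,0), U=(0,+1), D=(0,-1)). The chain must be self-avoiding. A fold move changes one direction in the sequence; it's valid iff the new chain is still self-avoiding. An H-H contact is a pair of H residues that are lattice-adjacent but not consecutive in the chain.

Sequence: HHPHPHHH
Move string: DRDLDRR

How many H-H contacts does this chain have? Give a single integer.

Answer: 1

Derivation:
Positions: [(0, 0), (0, -1), (1, -1), (1, -2), (0, -2), (0, -3), (1, -3), (2, -3)]
H-H contact: residue 3 @(1,-2) - residue 6 @(1, -3)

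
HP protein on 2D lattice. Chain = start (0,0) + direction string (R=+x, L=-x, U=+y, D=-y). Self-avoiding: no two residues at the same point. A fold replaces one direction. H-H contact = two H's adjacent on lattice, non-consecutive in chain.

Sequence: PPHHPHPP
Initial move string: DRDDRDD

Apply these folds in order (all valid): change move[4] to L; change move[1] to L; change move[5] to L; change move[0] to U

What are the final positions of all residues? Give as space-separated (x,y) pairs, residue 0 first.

Initial moves: DRDDRDD
Fold: move[4]->L => DRDDLDD (positions: [(0, 0), (0, -1), (1, -1), (1, -2), (1, -3), (0, -3), (0, -4), (0, -5)])
Fold: move[1]->L => DLDDLDD (positions: [(0, 0), (0, -1), (-1, -1), (-1, -2), (-1, -3), (-2, -3), (-2, -4), (-2, -5)])
Fold: move[5]->L => DLDDLLD (positions: [(0, 0), (0, -1), (-1, -1), (-1, -2), (-1, -3), (-2, -3), (-3, -3), (-3, -4)])
Fold: move[0]->U => ULDDLLD (positions: [(0, 0), (0, 1), (-1, 1), (-1, 0), (-1, -1), (-2, -1), (-3, -1), (-3, -2)])

Answer: (0,0) (0,1) (-1,1) (-1,0) (-1,-1) (-2,-1) (-3,-1) (-3,-2)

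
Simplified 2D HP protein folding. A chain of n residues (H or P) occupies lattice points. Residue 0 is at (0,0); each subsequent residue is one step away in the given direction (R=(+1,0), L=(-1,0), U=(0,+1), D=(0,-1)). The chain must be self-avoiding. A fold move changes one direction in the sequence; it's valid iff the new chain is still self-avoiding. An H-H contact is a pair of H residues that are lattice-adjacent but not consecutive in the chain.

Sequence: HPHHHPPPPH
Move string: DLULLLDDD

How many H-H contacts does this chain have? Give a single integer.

Answer: 1

Derivation:
Positions: [(0, 0), (0, -1), (-1, -1), (-1, 0), (-2, 0), (-3, 0), (-4, 0), (-4, -1), (-4, -2), (-4, -3)]
H-H contact: residue 0 @(0,0) - residue 3 @(-1, 0)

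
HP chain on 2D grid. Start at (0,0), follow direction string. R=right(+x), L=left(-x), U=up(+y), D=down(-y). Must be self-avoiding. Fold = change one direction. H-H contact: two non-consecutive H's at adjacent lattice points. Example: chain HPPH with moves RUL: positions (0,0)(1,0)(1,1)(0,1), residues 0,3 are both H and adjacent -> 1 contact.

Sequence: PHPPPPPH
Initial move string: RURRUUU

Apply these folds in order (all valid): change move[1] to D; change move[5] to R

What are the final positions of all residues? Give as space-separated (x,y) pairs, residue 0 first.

Initial moves: RURRUUU
Fold: move[1]->D => RDRRUUU (positions: [(0, 0), (1, 0), (1, -1), (2, -1), (3, -1), (3, 0), (3, 1), (3, 2)])
Fold: move[5]->R => RDRRURU (positions: [(0, 0), (1, 0), (1, -1), (2, -1), (3, -1), (3, 0), (4, 0), (4, 1)])

Answer: (0,0) (1,0) (1,-1) (2,-1) (3,-1) (3,0) (4,0) (4,1)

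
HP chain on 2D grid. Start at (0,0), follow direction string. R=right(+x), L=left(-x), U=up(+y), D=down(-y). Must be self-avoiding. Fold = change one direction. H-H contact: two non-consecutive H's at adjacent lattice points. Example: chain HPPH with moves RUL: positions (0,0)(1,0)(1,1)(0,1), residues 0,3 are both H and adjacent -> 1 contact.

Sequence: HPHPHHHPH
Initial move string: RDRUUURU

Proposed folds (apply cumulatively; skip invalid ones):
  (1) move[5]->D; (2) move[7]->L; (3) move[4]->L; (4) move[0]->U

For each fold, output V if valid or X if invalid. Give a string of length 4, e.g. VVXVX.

Answer: XXXX

Derivation:
Initial: RDRUUURU -> [(0, 0), (1, 0), (1, -1), (2, -1), (2, 0), (2, 1), (2, 2), (3, 2), (3, 3)]
Fold 1: move[5]->D => RDRUUDRU INVALID (collision), skipped
Fold 2: move[7]->L => RDRUUURL INVALID (collision), skipped
Fold 3: move[4]->L => RDRULURU INVALID (collision), skipped
Fold 4: move[0]->U => UDRUUURU INVALID (collision), skipped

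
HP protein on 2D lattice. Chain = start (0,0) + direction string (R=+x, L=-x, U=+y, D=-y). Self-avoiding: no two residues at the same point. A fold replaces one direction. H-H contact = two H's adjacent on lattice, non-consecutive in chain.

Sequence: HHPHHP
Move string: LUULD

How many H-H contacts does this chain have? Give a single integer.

Positions: [(0, 0), (-1, 0), (-1, 1), (-1, 2), (-2, 2), (-2, 1)]
No H-H contacts found.

Answer: 0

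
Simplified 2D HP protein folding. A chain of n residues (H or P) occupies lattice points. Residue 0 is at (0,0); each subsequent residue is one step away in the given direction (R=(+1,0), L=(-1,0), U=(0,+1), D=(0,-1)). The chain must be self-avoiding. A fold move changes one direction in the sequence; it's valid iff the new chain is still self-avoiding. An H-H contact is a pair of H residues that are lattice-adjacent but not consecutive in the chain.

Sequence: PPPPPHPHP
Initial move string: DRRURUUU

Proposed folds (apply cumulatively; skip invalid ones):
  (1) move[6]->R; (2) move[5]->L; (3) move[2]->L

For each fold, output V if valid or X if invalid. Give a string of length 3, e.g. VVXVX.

Initial: DRRURUUU -> [(0, 0), (0, -1), (1, -1), (2, -1), (2, 0), (3, 0), (3, 1), (3, 2), (3, 3)]
Fold 1: move[6]->R => DRRURURU VALID
Fold 2: move[5]->L => DRRURLRU INVALID (collision), skipped
Fold 3: move[2]->L => DRLURURU INVALID (collision), skipped

Answer: VXX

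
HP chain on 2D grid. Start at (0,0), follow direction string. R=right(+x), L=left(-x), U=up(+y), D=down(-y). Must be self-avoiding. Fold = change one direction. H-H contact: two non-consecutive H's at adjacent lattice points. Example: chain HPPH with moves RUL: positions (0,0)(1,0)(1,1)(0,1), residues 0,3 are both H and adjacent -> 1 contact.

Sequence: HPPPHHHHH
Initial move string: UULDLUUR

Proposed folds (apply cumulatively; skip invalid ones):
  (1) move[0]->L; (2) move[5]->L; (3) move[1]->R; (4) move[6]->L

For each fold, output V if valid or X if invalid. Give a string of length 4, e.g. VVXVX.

Initial: UULDLUUR -> [(0, 0), (0, 1), (0, 2), (-1, 2), (-1, 1), (-2, 1), (-2, 2), (-2, 3), (-1, 3)]
Fold 1: move[0]->L => LULDLUUR VALID
Fold 2: move[5]->L => LULDLLUR VALID
Fold 3: move[1]->R => LRLDLLUR INVALID (collision), skipped
Fold 4: move[6]->L => LULDLLLR INVALID (collision), skipped

Answer: VVXX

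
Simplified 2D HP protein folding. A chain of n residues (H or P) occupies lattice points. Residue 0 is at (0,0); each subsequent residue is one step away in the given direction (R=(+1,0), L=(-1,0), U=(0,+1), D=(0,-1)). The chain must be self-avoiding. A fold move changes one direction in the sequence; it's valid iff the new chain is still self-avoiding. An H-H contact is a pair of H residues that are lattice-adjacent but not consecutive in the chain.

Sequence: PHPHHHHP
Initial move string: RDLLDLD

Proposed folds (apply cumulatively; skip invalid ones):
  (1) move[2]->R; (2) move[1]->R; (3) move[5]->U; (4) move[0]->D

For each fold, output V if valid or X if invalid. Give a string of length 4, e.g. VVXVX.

Answer: XXXV

Derivation:
Initial: RDLLDLD -> [(0, 0), (1, 0), (1, -1), (0, -1), (-1, -1), (-1, -2), (-2, -2), (-2, -3)]
Fold 1: move[2]->R => RDRLDLD INVALID (collision), skipped
Fold 2: move[1]->R => RRLLDLD INVALID (collision), skipped
Fold 3: move[5]->U => RDLLDUD INVALID (collision), skipped
Fold 4: move[0]->D => DDLLDLD VALID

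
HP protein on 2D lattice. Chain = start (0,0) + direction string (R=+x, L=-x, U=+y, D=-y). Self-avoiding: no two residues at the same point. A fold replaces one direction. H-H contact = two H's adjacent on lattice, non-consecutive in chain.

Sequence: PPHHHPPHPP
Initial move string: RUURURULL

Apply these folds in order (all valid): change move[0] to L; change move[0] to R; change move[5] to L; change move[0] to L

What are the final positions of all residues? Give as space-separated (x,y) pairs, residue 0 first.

Answer: (0,0) (-1,0) (-1,1) (-1,2) (0,2) (0,3) (-1,3) (-1,4) (-2,4) (-3,4)

Derivation:
Initial moves: RUURURULL
Fold: move[0]->L => LUURURULL (positions: [(0, 0), (-1, 0), (-1, 1), (-1, 2), (0, 2), (0, 3), (1, 3), (1, 4), (0, 4), (-1, 4)])
Fold: move[0]->R => RUURURULL (positions: [(0, 0), (1, 0), (1, 1), (1, 2), (2, 2), (2, 3), (3, 3), (3, 4), (2, 4), (1, 4)])
Fold: move[5]->L => RUURULULL (positions: [(0, 0), (1, 0), (1, 1), (1, 2), (2, 2), (2, 3), (1, 3), (1, 4), (0, 4), (-1, 4)])
Fold: move[0]->L => LUURULULL (positions: [(0, 0), (-1, 0), (-1, 1), (-1, 2), (0, 2), (0, 3), (-1, 3), (-1, 4), (-2, 4), (-3, 4)])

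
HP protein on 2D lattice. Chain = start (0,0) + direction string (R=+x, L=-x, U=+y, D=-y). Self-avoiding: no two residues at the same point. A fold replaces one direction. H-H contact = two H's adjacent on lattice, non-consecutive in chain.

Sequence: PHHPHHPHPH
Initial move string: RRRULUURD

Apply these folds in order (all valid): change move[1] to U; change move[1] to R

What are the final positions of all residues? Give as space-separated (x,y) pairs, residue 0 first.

Initial moves: RRRULUURD
Fold: move[1]->U => RURULUURD (positions: [(0, 0), (1, 0), (1, 1), (2, 1), (2, 2), (1, 2), (1, 3), (1, 4), (2, 4), (2, 3)])
Fold: move[1]->R => RRRULUURD (positions: [(0, 0), (1, 0), (2, 0), (3, 0), (3, 1), (2, 1), (2, 2), (2, 3), (3, 3), (3, 2)])

Answer: (0,0) (1,0) (2,0) (3,0) (3,1) (2,1) (2,2) (2,3) (3,3) (3,2)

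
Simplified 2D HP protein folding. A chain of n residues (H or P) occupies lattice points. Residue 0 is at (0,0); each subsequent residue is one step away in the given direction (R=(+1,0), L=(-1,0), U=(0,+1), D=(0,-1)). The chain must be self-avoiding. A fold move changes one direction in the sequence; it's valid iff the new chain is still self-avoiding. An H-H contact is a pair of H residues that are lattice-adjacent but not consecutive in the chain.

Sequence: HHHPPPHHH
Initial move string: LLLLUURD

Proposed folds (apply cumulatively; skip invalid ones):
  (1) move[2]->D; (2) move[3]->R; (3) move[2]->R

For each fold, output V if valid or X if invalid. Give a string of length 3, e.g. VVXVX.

Answer: XXX

Derivation:
Initial: LLLLUURD -> [(0, 0), (-1, 0), (-2, 0), (-3, 0), (-4, 0), (-4, 1), (-4, 2), (-3, 2), (-3, 1)]
Fold 1: move[2]->D => LLDLUURD INVALID (collision), skipped
Fold 2: move[3]->R => LLLRUURD INVALID (collision), skipped
Fold 3: move[2]->R => LLRLUURD INVALID (collision), skipped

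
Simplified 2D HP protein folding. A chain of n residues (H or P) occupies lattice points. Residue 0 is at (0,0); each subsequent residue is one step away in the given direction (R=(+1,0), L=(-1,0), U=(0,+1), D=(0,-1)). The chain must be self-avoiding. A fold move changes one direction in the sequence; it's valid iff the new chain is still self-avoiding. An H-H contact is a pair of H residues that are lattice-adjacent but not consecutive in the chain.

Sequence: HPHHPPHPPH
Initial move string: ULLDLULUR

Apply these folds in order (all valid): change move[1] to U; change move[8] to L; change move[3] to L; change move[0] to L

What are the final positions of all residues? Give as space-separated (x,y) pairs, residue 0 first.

Initial moves: ULLDLULUR
Fold: move[1]->U => UULDLULUR (positions: [(0, 0), (0, 1), (0, 2), (-1, 2), (-1, 1), (-2, 1), (-2, 2), (-3, 2), (-3, 3), (-2, 3)])
Fold: move[8]->L => UULDLULUL (positions: [(0, 0), (0, 1), (0, 2), (-1, 2), (-1, 1), (-2, 1), (-2, 2), (-3, 2), (-3, 3), (-4, 3)])
Fold: move[3]->L => UULLLULUL (positions: [(0, 0), (0, 1), (0, 2), (-1, 2), (-2, 2), (-3, 2), (-3, 3), (-4, 3), (-4, 4), (-5, 4)])
Fold: move[0]->L => LULLLULUL (positions: [(0, 0), (-1, 0), (-1, 1), (-2, 1), (-3, 1), (-4, 1), (-4, 2), (-5, 2), (-5, 3), (-6, 3)])

Answer: (0,0) (-1,0) (-1,1) (-2,1) (-3,1) (-4,1) (-4,2) (-5,2) (-5,3) (-6,3)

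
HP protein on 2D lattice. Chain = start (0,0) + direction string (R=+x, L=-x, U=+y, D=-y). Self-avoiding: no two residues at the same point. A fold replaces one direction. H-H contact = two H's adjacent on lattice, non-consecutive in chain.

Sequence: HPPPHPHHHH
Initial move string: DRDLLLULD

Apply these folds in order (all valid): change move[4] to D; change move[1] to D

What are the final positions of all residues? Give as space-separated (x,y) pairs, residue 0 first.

Answer: (0,0) (0,-1) (0,-2) (0,-3) (-1,-3) (-1,-4) (-2,-4) (-2,-3) (-3,-3) (-3,-4)

Derivation:
Initial moves: DRDLLLULD
Fold: move[4]->D => DRDLDLULD (positions: [(0, 0), (0, -1), (1, -1), (1, -2), (0, -2), (0, -3), (-1, -3), (-1, -2), (-2, -2), (-2, -3)])
Fold: move[1]->D => DDDLDLULD (positions: [(0, 0), (0, -1), (0, -2), (0, -3), (-1, -3), (-1, -4), (-2, -4), (-2, -3), (-3, -3), (-3, -4)])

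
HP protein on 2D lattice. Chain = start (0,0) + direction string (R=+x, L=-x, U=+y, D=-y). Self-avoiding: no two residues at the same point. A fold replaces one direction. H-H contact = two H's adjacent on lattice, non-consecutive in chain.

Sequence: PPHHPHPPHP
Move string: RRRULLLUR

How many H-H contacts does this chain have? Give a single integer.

Answer: 1

Derivation:
Positions: [(0, 0), (1, 0), (2, 0), (3, 0), (3, 1), (2, 1), (1, 1), (0, 1), (0, 2), (1, 2)]
H-H contact: residue 2 @(2,0) - residue 5 @(2, 1)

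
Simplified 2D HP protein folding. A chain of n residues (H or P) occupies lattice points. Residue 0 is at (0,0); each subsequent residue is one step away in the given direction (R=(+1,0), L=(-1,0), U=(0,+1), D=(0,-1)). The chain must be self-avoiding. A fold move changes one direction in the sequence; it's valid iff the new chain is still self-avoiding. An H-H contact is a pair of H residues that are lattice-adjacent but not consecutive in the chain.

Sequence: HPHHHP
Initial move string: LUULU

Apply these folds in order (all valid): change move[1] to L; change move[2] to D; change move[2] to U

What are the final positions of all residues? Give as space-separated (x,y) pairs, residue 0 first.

Answer: (0,0) (-1,0) (-2,0) (-2,1) (-3,1) (-3,2)

Derivation:
Initial moves: LUULU
Fold: move[1]->L => LLULU (positions: [(0, 0), (-1, 0), (-2, 0), (-2, 1), (-3, 1), (-3, 2)])
Fold: move[2]->D => LLDLU (positions: [(0, 0), (-1, 0), (-2, 0), (-2, -1), (-3, -1), (-3, 0)])
Fold: move[2]->U => LLULU (positions: [(0, 0), (-1, 0), (-2, 0), (-2, 1), (-3, 1), (-3, 2)])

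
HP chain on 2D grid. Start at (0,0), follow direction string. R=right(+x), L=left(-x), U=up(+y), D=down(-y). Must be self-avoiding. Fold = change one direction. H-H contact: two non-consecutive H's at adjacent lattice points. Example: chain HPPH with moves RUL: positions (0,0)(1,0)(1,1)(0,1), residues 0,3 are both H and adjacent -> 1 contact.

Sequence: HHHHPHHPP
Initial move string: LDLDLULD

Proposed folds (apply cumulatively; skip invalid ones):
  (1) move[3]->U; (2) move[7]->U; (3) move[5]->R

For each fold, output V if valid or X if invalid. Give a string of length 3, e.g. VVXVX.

Answer: VVX

Derivation:
Initial: LDLDLULD -> [(0, 0), (-1, 0), (-1, -1), (-2, -1), (-2, -2), (-3, -2), (-3, -1), (-4, -1), (-4, -2)]
Fold 1: move[3]->U => LDLULULD VALID
Fold 2: move[7]->U => LDLULULU VALID
Fold 3: move[5]->R => LDLULRLU INVALID (collision), skipped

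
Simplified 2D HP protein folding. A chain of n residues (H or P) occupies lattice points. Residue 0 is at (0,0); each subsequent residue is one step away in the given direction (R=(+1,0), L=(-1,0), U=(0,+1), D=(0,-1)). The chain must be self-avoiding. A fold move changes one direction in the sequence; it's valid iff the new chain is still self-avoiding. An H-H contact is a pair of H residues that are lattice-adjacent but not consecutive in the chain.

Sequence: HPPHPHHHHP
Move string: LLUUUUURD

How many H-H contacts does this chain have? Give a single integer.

Answer: 0

Derivation:
Positions: [(0, 0), (-1, 0), (-2, 0), (-2, 1), (-2, 2), (-2, 3), (-2, 4), (-2, 5), (-1, 5), (-1, 4)]
No H-H contacts found.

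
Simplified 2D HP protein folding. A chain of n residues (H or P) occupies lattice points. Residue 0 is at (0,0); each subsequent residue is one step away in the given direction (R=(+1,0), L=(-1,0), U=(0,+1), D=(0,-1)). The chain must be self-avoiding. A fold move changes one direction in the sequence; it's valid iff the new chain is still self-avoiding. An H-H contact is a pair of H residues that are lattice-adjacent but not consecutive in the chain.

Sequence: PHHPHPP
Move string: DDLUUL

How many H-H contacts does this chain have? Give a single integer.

Answer: 1

Derivation:
Positions: [(0, 0), (0, -1), (0, -2), (-1, -2), (-1, -1), (-1, 0), (-2, 0)]
H-H contact: residue 1 @(0,-1) - residue 4 @(-1, -1)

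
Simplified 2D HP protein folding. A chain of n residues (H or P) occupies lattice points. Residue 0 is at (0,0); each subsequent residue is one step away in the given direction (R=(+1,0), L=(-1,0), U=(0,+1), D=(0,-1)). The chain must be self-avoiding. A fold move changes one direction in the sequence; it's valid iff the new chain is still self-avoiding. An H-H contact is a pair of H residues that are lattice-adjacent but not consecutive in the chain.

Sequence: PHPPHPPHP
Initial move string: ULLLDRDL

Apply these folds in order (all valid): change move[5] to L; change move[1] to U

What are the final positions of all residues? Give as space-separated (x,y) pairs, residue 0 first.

Answer: (0,0) (0,1) (0,2) (-1,2) (-2,2) (-2,1) (-3,1) (-3,0) (-4,0)

Derivation:
Initial moves: ULLLDRDL
Fold: move[5]->L => ULLLDLDL (positions: [(0, 0), (0, 1), (-1, 1), (-2, 1), (-3, 1), (-3, 0), (-4, 0), (-4, -1), (-5, -1)])
Fold: move[1]->U => UULLDLDL (positions: [(0, 0), (0, 1), (0, 2), (-1, 2), (-2, 2), (-2, 1), (-3, 1), (-3, 0), (-4, 0)])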